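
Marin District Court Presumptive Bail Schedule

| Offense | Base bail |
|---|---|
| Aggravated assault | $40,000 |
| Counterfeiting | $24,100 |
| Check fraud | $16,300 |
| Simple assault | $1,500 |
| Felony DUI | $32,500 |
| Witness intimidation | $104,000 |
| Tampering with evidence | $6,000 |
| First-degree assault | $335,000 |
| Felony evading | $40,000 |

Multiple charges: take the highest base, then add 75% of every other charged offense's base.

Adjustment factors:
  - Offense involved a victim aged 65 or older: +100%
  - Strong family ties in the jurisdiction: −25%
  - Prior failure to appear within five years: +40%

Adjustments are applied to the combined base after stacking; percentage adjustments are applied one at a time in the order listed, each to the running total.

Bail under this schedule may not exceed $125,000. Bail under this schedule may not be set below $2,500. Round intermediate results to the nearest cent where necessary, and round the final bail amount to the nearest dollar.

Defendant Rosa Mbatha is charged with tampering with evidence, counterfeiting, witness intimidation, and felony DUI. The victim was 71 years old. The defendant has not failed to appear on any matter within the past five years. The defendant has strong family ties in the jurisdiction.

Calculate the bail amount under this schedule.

$125,000

Base amounts from the schedule: tampering with evidence $6,000; counterfeiting $24,100; witness intimidation $104,000; felony DUI $32,500.
Stacking rule: highest base plus 75% of each additional charge. Highest is witness intimidation at $104,000. Additional: $6,000 × 75% = $4,500; $24,100 × 75% = $18,075; $32,500 × 75% = $24,375. Combined base = $104,000 + $46,950 = $150,950.
Offense involved a victim aged 65 or older (+100%): $150,950 × 2 = $301,900.
Strong family ties in the jurisdiction (−25%): $301,900 × 0.75 = $226,425.
Result $226,425 exceeds the maximum of $125,000; bail is capped at $125,000.
$125,000 is at or above the $2,500 minimum.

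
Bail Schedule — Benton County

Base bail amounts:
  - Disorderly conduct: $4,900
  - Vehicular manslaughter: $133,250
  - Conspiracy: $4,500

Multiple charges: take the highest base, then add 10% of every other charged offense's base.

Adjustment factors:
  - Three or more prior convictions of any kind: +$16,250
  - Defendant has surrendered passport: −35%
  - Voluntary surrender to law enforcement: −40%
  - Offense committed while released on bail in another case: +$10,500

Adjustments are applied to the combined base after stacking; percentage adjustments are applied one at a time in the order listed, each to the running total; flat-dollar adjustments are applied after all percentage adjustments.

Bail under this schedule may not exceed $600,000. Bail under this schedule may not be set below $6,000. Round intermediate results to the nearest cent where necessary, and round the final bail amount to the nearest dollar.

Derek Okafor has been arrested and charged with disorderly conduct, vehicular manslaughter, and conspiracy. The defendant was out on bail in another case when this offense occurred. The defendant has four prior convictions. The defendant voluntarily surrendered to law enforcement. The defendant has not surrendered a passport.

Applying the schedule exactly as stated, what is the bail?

Base amounts from the schedule: disorderly conduct $4,900; vehicular manslaughter $133,250; conspiracy $4,500.
Stacking rule: highest base plus 10% of each additional charge. Highest is vehicular manslaughter at $133,250. Additional: $4,900 × 10% = $490; $4,500 × 10% = $450. Combined base = $133,250 + $940 = $134,190.
Voluntary surrender to law enforcement (−40%): $134,190 × 0.6 = $80,514.
Three or more prior convictions of any kind (+$16,250 flat): $80,514 + $16,250 = $96,764.
Offense committed while released on bail in another case (+$10,500 flat): $96,764 + $10,500 = $107,264.
$107,264 is within the $600,000 maximum.
$107,264 is at or above the $6,000 minimum.

$107,264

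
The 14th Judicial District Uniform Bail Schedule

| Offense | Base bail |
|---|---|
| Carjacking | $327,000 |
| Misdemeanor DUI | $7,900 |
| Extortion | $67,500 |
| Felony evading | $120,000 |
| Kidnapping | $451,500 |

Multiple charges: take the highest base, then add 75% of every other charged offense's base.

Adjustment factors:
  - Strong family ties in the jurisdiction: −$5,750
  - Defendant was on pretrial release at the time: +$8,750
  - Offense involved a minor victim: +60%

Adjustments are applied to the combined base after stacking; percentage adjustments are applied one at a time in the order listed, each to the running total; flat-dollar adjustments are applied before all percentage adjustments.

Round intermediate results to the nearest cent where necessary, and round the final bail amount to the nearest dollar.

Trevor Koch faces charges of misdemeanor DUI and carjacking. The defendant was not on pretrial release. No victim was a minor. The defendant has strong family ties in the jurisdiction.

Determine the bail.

Base amounts from the schedule: misdemeanor DUI $7,900; carjacking $327,000.
Stacking rule: highest base plus 75% of each additional charge. Highest is carjacking at $327,000. Additional: $7,900 × 75% = $5,925. Combined base = $327,000 + $5,925 = $332,925.
Strong family ties in the jurisdiction (−$5,750 flat): $332,925 − $5,750 = $327,175.

$327,175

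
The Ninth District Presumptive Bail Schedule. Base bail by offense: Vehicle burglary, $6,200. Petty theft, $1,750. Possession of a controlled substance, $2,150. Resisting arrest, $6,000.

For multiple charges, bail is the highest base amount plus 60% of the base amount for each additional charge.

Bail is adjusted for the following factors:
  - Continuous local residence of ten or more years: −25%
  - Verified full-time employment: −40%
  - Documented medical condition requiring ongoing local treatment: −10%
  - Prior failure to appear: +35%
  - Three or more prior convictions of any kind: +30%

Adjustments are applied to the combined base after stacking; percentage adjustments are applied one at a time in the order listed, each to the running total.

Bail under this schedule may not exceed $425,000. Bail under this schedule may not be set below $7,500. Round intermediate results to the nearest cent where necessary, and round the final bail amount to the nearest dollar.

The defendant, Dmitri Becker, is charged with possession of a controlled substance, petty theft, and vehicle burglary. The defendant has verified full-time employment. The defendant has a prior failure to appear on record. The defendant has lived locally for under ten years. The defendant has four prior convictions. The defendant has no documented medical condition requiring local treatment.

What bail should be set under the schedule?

Base amounts from the schedule: possession of a controlled substance $2,150; petty theft $1,750; vehicle burglary $6,200.
Stacking rule: highest base plus 60% of each additional charge. Highest is vehicle burglary at $6,200. Additional: $2,150 × 60% = $1,290; $1,750 × 60% = $1,050. Combined base = $6,200 + $2,340 = $8,540.
Verified full-time employment (−40%): $8,540 × 0.6 = $5,124.
Prior failure to appear (+35%): $5,124 × 1.35 = $6,917.40.
Three or more prior convictions of any kind (+30%): $6,917.40 × 1.3 = $8,992.62.
$8,992.62 is within the $425,000 maximum.
$8,992.62 is at or above the $7,500 minimum.
Rounded to the nearest dollar: $8,993.

$8,993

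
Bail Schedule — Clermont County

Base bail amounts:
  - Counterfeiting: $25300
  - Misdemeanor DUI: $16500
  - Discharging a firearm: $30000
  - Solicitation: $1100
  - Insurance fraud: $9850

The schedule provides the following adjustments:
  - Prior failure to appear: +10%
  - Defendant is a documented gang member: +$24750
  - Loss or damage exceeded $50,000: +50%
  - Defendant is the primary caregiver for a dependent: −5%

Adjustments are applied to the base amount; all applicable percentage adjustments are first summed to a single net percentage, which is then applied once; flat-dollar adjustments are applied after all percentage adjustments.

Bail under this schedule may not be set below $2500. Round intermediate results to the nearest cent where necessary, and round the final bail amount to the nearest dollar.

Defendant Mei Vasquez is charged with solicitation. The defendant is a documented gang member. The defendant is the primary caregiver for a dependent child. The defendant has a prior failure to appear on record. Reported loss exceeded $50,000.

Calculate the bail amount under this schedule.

Base amounts from the schedule: solicitation $1100.
Single charge. Combined base = $1100.
Net percentage adjustment: +10% +50% −5% = +55%. $1100 × 1.55 = $1705.
Defendant is a documented gang member (+$24750 flat): $1705 + $24750 = $26455.
$26455 is at or above the $2500 minimum.

$26455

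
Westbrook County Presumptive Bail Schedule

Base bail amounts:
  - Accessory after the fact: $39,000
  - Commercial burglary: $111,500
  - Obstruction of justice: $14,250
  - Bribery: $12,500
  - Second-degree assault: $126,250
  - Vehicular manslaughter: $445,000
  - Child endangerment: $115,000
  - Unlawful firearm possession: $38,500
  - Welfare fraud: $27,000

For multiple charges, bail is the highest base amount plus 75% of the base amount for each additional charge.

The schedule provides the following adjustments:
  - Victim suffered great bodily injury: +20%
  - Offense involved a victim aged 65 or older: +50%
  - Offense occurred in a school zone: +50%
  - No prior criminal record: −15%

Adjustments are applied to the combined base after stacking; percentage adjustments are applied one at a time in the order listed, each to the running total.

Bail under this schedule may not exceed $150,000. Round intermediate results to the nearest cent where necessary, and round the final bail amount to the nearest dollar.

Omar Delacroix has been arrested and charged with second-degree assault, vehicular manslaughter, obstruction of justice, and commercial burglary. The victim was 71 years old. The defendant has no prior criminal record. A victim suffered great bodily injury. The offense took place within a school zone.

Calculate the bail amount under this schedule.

$150,000

Base amounts from the schedule: second-degree assault $126,250; vehicular manslaughter $445,000; obstruction of justice $14,250; commercial burglary $111,500.
Stacking rule: highest base plus 75% of each additional charge. Highest is vehicular manslaughter at $445,000. Additional: $126,250 × 75% = $94,687.50; $14,250 × 75% = $10,687.50; $111,500 × 75% = $83,625. Combined base = $445,000 + $189,000 = $634,000.
Victim suffered great bodily injury (+20%): $634,000 × 1.2 = $760,800.
Offense involved a victim aged 65 or older (+50%): $760,800 × 1.5 = $1,141,200.
Offense occurred in a school zone (+50%): $1,141,200 × 1.5 = $1,711,800.
No prior criminal record (−15%): $1,711,800 × 0.85 = $1,455,030.
Result $1,455,030 exceeds the maximum of $150,000; bail is capped at $150,000.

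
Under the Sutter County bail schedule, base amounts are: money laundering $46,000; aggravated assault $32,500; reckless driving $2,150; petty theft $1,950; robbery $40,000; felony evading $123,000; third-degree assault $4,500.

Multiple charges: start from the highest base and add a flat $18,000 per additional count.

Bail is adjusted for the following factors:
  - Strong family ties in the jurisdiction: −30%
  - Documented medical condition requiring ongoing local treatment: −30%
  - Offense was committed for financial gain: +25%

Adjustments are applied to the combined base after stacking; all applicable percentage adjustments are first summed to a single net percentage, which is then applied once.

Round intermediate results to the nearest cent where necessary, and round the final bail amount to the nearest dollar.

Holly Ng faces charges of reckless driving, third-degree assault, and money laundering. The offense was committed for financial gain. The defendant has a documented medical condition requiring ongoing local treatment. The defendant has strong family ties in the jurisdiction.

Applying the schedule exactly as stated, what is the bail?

$53,300

Base amounts from the schedule: reckless driving $2,150; third-degree assault $4,500; money laundering $46,000.
Stacking rule: highest base plus $18,000 per additional charge. Highest is money laundering at $46,000; 2 additional charges → +$36,000. Combined base = $82,000.
Net percentage adjustment: −30% −30% +25% = −35%. $82,000 × 0.65 = $53,300.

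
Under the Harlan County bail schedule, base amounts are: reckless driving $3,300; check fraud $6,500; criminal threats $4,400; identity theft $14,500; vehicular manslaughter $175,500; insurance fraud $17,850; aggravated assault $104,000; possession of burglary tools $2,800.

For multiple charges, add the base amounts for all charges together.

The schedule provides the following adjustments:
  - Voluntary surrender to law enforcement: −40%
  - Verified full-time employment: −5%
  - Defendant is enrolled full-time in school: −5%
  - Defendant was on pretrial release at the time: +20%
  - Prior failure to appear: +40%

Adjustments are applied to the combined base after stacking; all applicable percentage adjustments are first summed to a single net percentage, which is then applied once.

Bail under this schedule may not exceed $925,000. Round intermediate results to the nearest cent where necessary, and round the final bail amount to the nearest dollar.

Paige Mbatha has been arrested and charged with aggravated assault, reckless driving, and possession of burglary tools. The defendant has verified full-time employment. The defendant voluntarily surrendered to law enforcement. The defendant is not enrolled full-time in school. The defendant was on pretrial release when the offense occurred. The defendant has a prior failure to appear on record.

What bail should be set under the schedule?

$126,615

Base amounts from the schedule: aggravated assault $104,000; reckless driving $3,300; possession of burglary tools $2,800.
Stacking rule: sum of all bases. $104,000 + $3,300 + $2,800 = $110,100.
Net percentage adjustment: −40% −5% +20% +40% = +15%. $110,100 × 1.15 = $126,615.
$126,615 is within the $925,000 maximum.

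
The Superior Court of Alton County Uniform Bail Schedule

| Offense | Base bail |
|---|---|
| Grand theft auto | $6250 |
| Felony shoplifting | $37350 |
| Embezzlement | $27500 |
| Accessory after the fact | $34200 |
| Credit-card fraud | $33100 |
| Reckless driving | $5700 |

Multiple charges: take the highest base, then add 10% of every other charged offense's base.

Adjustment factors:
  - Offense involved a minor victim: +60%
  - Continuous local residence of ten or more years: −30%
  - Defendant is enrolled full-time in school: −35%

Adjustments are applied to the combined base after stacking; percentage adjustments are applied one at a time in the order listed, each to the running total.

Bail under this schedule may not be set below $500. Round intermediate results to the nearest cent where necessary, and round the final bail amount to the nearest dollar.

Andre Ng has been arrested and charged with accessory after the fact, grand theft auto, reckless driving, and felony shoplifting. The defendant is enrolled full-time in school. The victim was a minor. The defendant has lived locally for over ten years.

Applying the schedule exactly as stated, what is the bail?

Base amounts from the schedule: accessory after the fact $34200; grand theft auto $6250; reckless driving $5700; felony shoplifting $37350.
Stacking rule: highest base plus 10% of each additional charge. Highest is felony shoplifting at $37350. Additional: $34200 × 10% = $3420; $6250 × 10% = $625; $5700 × 10% = $570. Combined base = $37350 + $4615 = $41965.
Offense involved a minor victim (+60%): $41965 × 1.6 = $67144.
Continuous local residence of ten or more years (−30%): $67144 × 0.7 = $47000.80.
Defendant is enrolled full-time in school (−35%): $47000.80 × 0.65 = $30550.52.
$30550.52 is at or above the $500 minimum.
Rounded to the nearest dollar: $30551.

$30551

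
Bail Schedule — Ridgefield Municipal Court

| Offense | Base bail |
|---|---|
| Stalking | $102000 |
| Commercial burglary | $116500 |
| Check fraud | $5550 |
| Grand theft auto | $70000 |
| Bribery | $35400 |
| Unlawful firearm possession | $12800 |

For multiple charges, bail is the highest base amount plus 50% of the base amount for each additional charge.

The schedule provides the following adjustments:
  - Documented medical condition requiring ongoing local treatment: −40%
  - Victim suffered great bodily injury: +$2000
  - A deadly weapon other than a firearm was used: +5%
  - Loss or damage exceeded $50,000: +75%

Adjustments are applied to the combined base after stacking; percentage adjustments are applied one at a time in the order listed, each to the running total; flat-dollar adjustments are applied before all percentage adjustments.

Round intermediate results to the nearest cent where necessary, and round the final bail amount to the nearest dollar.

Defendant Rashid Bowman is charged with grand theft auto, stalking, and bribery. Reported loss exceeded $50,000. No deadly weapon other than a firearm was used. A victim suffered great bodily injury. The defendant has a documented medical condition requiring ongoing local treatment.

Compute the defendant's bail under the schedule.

$164535

Base amounts from the schedule: grand theft auto $70000; stalking $102000; bribery $35400.
Stacking rule: highest base plus 50% of each additional charge. Highest is stalking at $102000. Additional: $70000 × 50% = $35000; $35400 × 50% = $17700. Combined base = $102000 + $52700 = $154700.
Victim suffered great bodily injury (+$2000 flat): $154700 + $2000 = $156700.
Documented medical condition requiring ongoing local treatment (−40%): $156700 × 0.6 = $94020.
Loss or damage exceeded $50,000 (+75%): $94020 × 1.75 = $164535.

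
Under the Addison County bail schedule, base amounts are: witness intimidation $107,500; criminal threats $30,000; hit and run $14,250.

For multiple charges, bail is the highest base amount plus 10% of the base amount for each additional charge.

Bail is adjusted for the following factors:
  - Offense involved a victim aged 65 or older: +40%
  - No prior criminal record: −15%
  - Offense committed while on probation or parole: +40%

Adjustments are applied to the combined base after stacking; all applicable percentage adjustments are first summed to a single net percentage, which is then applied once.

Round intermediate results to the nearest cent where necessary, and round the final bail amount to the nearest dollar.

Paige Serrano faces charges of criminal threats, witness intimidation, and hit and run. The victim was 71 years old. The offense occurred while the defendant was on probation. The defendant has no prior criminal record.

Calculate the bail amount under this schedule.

Base amounts from the schedule: criminal threats $30,000; witness intimidation $107,500; hit and run $14,250.
Stacking rule: highest base plus 10% of each additional charge. Highest is witness intimidation at $107,500. Additional: $30,000 × 10% = $3,000; $14,250 × 10% = $1,425. Combined base = $107,500 + $4,425 = $111,925.
Net percentage adjustment: +40% −15% +40% = +65%. $111,925 × 1.65 = $184,676.25.
Rounded to the nearest dollar: $184,676.

$184,676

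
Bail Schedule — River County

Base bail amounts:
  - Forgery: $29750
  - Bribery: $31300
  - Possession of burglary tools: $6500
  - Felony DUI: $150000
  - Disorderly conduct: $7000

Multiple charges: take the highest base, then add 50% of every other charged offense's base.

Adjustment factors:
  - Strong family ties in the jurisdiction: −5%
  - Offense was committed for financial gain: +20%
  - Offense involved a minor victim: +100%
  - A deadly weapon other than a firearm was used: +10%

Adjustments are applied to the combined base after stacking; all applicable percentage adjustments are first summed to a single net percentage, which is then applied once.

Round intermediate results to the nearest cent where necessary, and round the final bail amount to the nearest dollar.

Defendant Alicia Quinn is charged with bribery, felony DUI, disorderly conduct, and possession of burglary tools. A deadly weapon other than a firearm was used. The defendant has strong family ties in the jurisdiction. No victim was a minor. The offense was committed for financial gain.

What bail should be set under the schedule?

Base amounts from the schedule: bribery $31300; felony DUI $150000; disorderly conduct $7000; possession of burglary tools $6500.
Stacking rule: highest base plus 50% of each additional charge. Highest is felony DUI at $150000. Additional: $31300 × 50% = $15650; $7000 × 50% = $3500; $6500 × 50% = $3250. Combined base = $150000 + $22400 = $172400.
Net percentage adjustment: −5% +20% +10% = +25%. $172400 × 1.25 = $215500.

$215500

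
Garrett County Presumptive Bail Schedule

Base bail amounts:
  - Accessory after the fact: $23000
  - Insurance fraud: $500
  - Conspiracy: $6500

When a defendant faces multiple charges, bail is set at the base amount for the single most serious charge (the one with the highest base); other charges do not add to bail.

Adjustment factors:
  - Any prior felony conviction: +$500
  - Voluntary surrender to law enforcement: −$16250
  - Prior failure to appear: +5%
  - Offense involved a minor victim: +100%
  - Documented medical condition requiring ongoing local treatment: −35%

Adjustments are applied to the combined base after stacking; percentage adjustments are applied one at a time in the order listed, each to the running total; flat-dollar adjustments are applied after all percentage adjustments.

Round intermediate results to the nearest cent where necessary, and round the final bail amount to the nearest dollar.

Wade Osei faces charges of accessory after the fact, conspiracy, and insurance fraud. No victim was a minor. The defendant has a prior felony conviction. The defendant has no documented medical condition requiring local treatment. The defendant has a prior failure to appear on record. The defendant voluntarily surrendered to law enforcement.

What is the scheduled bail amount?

$8400

Base amounts from the schedule: accessory after the fact $23000; conspiracy $6500; insurance fraud $500.
Stacking rule: use the highest base only. Highest is accessory after the fact at $23000. Combined base = $23000.
Prior failure to appear (+5%): $23000 × 1.05 = $24150.
Any prior felony conviction (+$500 flat): $24150 + $500 = $24650.
Voluntary surrender to law enforcement (−$16250 flat): $24650 − $16250 = $8400.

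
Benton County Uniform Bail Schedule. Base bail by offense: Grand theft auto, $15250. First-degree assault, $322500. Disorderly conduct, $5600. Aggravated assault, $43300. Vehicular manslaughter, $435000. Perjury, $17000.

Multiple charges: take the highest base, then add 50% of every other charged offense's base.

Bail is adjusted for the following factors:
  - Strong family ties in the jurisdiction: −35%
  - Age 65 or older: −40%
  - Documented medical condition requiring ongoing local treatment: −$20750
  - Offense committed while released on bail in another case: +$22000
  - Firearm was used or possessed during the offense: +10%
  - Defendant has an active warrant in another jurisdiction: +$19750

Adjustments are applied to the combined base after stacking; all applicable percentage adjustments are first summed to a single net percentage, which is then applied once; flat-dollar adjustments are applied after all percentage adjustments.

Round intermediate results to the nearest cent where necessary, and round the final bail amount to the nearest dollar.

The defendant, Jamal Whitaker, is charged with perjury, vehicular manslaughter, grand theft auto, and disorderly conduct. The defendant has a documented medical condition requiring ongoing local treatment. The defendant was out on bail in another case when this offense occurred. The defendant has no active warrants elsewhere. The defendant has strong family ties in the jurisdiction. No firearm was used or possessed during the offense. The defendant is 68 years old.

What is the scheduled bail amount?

$114731

Base amounts from the schedule: perjury $17000; vehicular manslaughter $435000; grand theft auto $15250; disorderly conduct $5600.
Stacking rule: highest base plus 50% of each additional charge. Highest is vehicular manslaughter at $435000. Additional: $17000 × 50% = $8500; $15250 × 50% = $7625; $5600 × 50% = $2800. Combined base = $435000 + $18925 = $453925.
Net percentage adjustment: −35% −40% = −75%. $453925 × 0.25 = $113481.25.
Documented medical condition requiring ongoing local treatment (−$20750 flat): $113481.25 − $20750 = $92731.25.
Offense committed while released on bail in another case (+$22000 flat): $92731.25 + $22000 = $114731.25.
Rounded to the nearest dollar: $114731.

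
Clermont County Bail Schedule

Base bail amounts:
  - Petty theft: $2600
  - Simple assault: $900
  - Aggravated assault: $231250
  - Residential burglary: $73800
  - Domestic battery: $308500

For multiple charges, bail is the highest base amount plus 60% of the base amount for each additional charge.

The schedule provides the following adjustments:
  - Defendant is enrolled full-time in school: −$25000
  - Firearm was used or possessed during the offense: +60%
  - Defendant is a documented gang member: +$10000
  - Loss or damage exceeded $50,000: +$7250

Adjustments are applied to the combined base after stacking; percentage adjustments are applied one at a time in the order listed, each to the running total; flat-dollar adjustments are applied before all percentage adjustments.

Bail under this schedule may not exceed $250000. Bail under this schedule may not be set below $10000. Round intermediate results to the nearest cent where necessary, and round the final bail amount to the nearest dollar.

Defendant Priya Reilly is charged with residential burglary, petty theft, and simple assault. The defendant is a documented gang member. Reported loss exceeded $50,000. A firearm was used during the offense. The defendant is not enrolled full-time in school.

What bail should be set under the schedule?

$149040

Base amounts from the schedule: residential burglary $73800; petty theft $2600; simple assault $900.
Stacking rule: highest base plus 60% of each additional charge. Highest is residential burglary at $73800. Additional: $2600 × 60% = $1560; $900 × 60% = $540. Combined base = $73800 + $2100 = $75900.
Defendant is a documented gang member (+$10000 flat): $75900 + $10000 = $85900.
Loss or damage exceeded $50,000 (+$7250 flat): $85900 + $7250 = $93150.
Firearm was used or possessed during the offense (+60%): $93150 × 1.6 = $149040.
$149040 is within the $250000 maximum.
$149040 is at or above the $10000 minimum.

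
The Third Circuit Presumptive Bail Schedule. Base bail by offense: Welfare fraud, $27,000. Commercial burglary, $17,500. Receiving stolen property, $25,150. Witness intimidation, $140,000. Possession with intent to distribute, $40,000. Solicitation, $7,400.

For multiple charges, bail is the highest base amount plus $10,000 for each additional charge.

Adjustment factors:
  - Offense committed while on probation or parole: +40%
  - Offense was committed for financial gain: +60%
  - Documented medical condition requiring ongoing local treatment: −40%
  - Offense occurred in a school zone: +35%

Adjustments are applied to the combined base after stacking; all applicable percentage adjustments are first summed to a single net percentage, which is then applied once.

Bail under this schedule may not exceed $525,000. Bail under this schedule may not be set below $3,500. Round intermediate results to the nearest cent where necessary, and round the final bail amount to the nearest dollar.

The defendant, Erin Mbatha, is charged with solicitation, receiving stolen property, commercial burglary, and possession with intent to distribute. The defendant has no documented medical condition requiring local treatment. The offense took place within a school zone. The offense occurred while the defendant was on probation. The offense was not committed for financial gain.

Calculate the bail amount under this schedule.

Base amounts from the schedule: solicitation $7,400; receiving stolen property $25,150; commercial burglary $17,500; possession with intent to distribute $40,000.
Stacking rule: highest base plus $10,000 per additional charge. Highest is possession with intent to distribute at $40,000; 3 additional charges → +$30,000. Combined base = $70,000.
Net percentage adjustment: +40% +35% = +75%. $70,000 × 1.75 = $122,500.
$122,500 is within the $525,000 maximum.
$122,500 is at or above the $3,500 minimum.

$122,500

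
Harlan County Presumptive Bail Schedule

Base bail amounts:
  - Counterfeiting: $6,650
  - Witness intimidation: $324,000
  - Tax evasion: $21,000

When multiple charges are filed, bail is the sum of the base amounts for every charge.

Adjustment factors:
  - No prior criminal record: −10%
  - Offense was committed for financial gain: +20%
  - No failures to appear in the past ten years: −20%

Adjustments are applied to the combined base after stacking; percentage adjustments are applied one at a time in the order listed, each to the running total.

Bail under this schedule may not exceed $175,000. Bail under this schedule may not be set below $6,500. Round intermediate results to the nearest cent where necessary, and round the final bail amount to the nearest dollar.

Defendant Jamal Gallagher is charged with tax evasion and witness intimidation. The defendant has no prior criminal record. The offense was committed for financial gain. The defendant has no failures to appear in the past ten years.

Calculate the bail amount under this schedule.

$175,000

Base amounts from the schedule: tax evasion $21,000; witness intimidation $324,000.
Stacking rule: sum of all bases. $21,000 + $324,000 = $345,000.
No prior criminal record (−10%): $345,000 × 0.9 = $310,500.
Offense was committed for financial gain (+20%): $310,500 × 1.2 = $372,600.
No failures to appear in the past ten years (−20%): $372,600 × 0.8 = $298,080.
Result $298,080 exceeds the maximum of $175,000; bail is capped at $175,000.
$175,000 is at or above the $6,500 minimum.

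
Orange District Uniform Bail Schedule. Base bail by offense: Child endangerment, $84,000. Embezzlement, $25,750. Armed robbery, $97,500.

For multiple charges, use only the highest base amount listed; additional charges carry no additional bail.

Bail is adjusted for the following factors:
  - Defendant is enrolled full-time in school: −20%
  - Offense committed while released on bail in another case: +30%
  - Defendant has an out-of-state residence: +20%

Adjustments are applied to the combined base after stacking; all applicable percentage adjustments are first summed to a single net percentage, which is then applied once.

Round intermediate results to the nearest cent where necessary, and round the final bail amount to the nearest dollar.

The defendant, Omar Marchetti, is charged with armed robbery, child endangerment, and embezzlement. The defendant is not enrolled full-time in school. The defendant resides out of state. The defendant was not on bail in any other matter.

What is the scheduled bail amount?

Base amounts from the schedule: armed robbery $97,500; child endangerment $84,000; embezzlement $25,750.
Stacking rule: use the highest base only. Highest is armed robbery at $97,500. Combined base = $97,500.
Defendant has an out-of-state residence (+20%): $97,500 × 1.2 = $117,000.

$117,000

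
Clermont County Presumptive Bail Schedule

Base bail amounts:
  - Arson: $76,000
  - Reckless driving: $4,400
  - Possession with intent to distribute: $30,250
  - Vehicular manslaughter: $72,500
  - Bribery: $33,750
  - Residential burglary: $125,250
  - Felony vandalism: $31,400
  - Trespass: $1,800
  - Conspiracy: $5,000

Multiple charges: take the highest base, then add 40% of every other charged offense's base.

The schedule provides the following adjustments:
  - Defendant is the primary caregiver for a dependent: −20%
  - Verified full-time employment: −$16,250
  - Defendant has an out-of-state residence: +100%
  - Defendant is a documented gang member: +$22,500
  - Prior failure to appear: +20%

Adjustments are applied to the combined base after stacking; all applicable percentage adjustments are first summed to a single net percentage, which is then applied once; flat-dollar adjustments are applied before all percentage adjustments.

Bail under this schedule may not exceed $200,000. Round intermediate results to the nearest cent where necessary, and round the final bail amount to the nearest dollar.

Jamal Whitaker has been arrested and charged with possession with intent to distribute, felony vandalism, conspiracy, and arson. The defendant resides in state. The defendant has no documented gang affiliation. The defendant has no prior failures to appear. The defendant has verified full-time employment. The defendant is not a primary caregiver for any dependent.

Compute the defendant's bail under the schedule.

$86,410

Base amounts from the schedule: possession with intent to distribute $30,250; felony vandalism $31,400; conspiracy $5,000; arson $76,000.
Stacking rule: highest base plus 40% of each additional charge. Highest is arson at $76,000. Additional: $30,250 × 40% = $12,100; $31,400 × 40% = $12,560; $5,000 × 40% = $2,000. Combined base = $76,000 + $26,660 = $102,660.
Verified full-time employment (−$16,250 flat): $102,660 − $16,250 = $86,410.
$86,410 is within the $200,000 maximum.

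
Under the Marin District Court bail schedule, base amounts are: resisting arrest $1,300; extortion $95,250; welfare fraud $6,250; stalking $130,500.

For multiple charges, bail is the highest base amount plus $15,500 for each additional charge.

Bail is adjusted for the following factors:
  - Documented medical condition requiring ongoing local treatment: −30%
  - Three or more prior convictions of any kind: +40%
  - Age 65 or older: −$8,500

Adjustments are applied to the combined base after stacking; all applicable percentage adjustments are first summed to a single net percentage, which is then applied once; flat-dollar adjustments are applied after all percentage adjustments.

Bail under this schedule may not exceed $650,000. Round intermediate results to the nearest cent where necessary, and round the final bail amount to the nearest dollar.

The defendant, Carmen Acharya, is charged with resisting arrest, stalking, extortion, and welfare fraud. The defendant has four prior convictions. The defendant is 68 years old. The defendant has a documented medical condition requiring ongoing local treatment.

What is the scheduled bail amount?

$186,200

Base amounts from the schedule: resisting arrest $1,300; stalking $130,500; extortion $95,250; welfare fraud $6,250.
Stacking rule: highest base plus $15,500 per additional charge. Highest is stalking at $130,500; 3 additional charges → +$46,500. Combined base = $177,000.
Net percentage adjustment: −30% +40% = +10%. $177,000 × 1.1 = $194,700.
Age 65 or older (−$8,500 flat): $194,700 − $8,500 = $186,200.
$186,200 is within the $650,000 maximum.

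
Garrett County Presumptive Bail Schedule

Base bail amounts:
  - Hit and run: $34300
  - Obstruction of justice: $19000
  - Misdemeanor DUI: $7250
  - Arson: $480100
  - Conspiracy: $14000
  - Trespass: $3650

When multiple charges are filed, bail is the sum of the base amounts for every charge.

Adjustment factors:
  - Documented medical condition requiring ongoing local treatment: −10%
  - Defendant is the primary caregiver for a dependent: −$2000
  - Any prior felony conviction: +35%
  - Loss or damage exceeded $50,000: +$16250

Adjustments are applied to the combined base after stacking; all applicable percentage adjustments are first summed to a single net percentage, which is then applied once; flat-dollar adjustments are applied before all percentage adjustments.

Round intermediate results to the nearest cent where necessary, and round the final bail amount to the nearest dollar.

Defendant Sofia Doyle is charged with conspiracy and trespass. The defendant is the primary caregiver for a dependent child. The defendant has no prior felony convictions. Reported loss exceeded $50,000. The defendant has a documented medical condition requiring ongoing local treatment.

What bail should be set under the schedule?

Base amounts from the schedule: conspiracy $14000; trespass $3650.
Stacking rule: sum of all bases. $14000 + $3650 = $17650.
Defendant is the primary caregiver for a dependent (−$2000 flat): $17650 − $2000 = $15650.
Loss or damage exceeded $50,000 (+$16250 flat): $15650 + $16250 = $31900.
Documented medical condition requiring ongoing local treatment (−10%): $31900 × 0.9 = $28710.

$28710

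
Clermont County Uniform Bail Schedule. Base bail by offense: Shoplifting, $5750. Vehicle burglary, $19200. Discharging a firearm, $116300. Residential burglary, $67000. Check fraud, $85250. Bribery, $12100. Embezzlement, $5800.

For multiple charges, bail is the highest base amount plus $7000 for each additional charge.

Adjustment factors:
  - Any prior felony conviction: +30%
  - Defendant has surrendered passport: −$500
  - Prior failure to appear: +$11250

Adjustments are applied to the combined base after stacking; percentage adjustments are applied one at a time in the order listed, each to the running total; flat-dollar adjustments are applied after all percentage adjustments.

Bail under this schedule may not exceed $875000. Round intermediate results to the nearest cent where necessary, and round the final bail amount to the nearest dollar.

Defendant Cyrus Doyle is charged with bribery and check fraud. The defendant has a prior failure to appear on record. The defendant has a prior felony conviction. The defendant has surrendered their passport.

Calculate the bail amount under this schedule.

$130675

Base amounts from the schedule: bribery $12100; check fraud $85250.
Stacking rule: highest base plus $7000 per additional charge. Highest is check fraud at $85250; 1 additional charge → +$7000. Combined base = $92250.
Any prior felony conviction (+30%): $92250 × 1.3 = $119925.
Defendant has surrendered passport (−$500 flat): $119925 − $500 = $119425.
Prior failure to appear (+$11250 flat): $119425 + $11250 = $130675.
$130675 is within the $875000 maximum.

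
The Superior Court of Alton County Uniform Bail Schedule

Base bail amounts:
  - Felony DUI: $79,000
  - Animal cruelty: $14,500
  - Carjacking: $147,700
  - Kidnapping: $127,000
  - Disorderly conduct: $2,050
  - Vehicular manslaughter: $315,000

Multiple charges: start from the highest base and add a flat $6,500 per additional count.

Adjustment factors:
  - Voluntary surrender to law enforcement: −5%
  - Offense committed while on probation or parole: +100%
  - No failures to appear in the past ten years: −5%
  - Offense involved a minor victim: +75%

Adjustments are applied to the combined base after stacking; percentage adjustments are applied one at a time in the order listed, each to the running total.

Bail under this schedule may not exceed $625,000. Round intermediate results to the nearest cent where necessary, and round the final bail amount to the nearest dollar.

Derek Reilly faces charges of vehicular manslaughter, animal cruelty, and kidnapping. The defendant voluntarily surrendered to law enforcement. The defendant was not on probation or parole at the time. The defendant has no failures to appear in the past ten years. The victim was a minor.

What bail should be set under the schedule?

Base amounts from the schedule: vehicular manslaughter $315,000; animal cruelty $14,500; kidnapping $127,000.
Stacking rule: highest base plus $6,500 per additional charge. Highest is vehicular manslaughter at $315,000; 2 additional charges → +$13,000. Combined base = $328,000.
Voluntary surrender to law enforcement (−5%): $328,000 × 0.95 = $311,600.
No failures to appear in the past ten years (−5%): $311,600 × 0.95 = $296,020.
Offense involved a minor victim (+75%): $296,020 × 1.75 = $518,035.
$518,035 is within the $625,000 maximum.

$518,035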